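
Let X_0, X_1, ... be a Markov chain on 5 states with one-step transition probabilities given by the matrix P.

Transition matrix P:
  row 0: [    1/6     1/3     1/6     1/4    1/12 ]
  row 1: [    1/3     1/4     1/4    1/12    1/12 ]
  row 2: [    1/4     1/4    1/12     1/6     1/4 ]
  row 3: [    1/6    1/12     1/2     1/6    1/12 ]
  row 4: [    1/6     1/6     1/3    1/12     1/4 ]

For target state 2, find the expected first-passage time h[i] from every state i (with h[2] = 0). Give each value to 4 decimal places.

h = [3.7995, 3.6830, 0.0000, 2.6573, 3.2914]

First-step conditioning: h[2] = 0; for i ≠ 2, h[i] = 1 + Σ_k P[i][k]·h[k].
  h[0] = 1 + 1/6·h[0] + 1/3·h[1] + 1/4·h[3] + 1/12·h[4]
  h[1] = 1 + 1/3·h[0] + 1/4·h[1] + 1/12·h[3] + 1/12·h[4]
  h[3] = 1 + 1/6·h[0] + 1/12·h[1] + 1/6·h[3] + 1/12·h[4]
  h[4] = 1 + 1/6·h[0] + 1/6·h[1] + 1/12·h[3] + 1/4·h[4]
Solving the 4×4 linear system over states ≠ 2 gives exactly h = [1630/429, 1580/429, 0, 380/143, 1412/429] (h[2] = 0 is the target).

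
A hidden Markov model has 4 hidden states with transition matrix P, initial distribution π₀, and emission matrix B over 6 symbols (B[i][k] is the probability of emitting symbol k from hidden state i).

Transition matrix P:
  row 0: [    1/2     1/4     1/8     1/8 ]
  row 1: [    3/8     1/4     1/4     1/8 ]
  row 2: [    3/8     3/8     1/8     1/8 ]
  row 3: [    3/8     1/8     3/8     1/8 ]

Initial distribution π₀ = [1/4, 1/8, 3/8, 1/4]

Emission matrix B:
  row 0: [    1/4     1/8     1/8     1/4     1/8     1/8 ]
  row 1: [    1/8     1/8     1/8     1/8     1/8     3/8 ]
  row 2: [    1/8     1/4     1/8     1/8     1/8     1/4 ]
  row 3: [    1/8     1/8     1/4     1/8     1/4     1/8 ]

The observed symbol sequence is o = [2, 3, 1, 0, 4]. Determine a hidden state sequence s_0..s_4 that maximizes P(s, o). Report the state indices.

path = [3, 0, 0, 0, 0]

t=0: δ = [3.125e-02, 1.562e-02, 4.688e-02, 6.250e-02]  (obs o_0=2)
t=1: δ = [5.859e-03, 2.197e-03, 2.930e-03, 9.766e-04]  ψ = [3, 2, 3, 3]  (obs o_1=3)
t=2: δ = [3.662e-04, 1.831e-04, 1.831e-04, 9.155e-05]  ψ = [0, 0, 0, 0]  (obs o_2=1)
t=3: δ = [4.578e-05, 1.144e-05, 5.722e-06, 5.722e-06]  ψ = [0, 0, 0, 0]  (obs o_3=0)
t=4: δ = [2.861e-06, 1.431e-06, 7.153e-07, 1.431e-06]  ψ = [0, 0, 0, 0]  (obs o_4=4)
backtrack: best end state = 0; path = [3, 0, 0, 0, 0]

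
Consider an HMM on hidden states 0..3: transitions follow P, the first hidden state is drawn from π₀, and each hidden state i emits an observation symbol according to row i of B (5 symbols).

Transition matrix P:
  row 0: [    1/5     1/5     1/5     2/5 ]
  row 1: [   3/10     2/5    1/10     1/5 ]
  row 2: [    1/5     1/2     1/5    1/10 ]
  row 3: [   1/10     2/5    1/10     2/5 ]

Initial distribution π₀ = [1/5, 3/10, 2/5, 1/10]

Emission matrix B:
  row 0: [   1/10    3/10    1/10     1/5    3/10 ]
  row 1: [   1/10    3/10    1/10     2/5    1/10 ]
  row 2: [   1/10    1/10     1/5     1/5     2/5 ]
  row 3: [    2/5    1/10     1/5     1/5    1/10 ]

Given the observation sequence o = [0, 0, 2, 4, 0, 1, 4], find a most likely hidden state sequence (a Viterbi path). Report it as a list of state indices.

path = [3, 3, 1, 0, 3, 1, 0]

t=0: δ = [2.000e-02, 3.000e-02, 4.000e-02, 4.000e-02]  (obs o_0=0)
t=1: δ = [9.000e-04, 2.000e-03, 8.000e-04, 6.400e-03]  ψ = [1, 2, 2, 3]  (obs o_1=0)
t=2: δ = [6.400e-05, 2.560e-04, 1.280e-04, 5.120e-04]  ψ = [3, 3, 3, 3]  (obs o_2=2)
t=3: δ = [2.304e-05, 2.048e-05, 2.048e-05, 2.048e-05]  ψ = [1, 3, 3, 3]  (obs o_3=4)
t=4: δ = [6.144e-07, 1.024e-06, 4.608e-07, 3.686e-06]  ψ = [1, 2, 0, 0]  (obs o_4=0)
t=5: δ = [1.106e-07, 4.424e-07, 3.686e-08, 1.475e-07]  ψ = [3, 3, 3, 3]  (obs o_5=1)
t=6: δ = [3.981e-08, 1.769e-08, 1.769e-08, 8.847e-09]  ψ = [1, 1, 1, 1]  (obs o_6=4)
backtrack: best end state = 0; path = [3, 3, 1, 0, 3, 1, 0]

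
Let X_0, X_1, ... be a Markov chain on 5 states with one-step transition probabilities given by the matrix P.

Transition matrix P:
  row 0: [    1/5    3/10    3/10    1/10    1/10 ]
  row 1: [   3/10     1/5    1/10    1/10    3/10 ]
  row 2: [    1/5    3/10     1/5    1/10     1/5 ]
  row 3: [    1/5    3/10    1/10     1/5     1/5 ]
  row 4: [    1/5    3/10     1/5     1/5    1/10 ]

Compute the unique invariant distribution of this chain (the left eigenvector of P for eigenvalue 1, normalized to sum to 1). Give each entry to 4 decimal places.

π = [0.2273, 0.2727, 0.1823, 0.1318, 0.1860]

Balance equations π_j = Σ_i π_i·P[i][j]:
  π_0 = 1/5·π_0 + 3/10·π_1 + 1/5·π_2 + 1/5·π_3 + 1/5·π_4
  π_1 = 3/10·π_0 + 1/5·π_1 + 3/10·π_2 + 3/10·π_3 + 3/10·π_4
  π_2 = 3/10·π_0 + 1/10·π_1 + 1/5·π_2 + 1/10·π_3 + 1/5·π_4
  π_3 = 1/10·π_0 + 1/10·π_1 + 1/10·π_2 + 1/5·π_3 + 1/5·π_4
  normalize: π_0 + π_1 + π_2 + π_3 + π_4 = 1
Solving the linear system gives exactly π = [5/22, 3/11, 397/2178, 287/2178, 45/242].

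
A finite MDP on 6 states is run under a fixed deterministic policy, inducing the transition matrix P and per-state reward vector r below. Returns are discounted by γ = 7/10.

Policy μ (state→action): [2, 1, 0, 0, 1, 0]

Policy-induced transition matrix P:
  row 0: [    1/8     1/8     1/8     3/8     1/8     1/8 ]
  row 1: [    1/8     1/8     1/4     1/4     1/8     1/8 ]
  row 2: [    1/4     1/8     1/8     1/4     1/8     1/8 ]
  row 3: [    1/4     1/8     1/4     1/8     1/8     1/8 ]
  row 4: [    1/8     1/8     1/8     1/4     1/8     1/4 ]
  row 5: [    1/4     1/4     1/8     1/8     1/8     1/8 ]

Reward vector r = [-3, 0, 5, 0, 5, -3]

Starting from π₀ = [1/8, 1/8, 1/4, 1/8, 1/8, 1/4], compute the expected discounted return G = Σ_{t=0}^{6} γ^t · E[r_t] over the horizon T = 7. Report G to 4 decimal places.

t=0: π = [0.1250, 0.1250, 0.2500, 0.1250, 0.1250, 0.2500], E[r] = 0.7500, γ^t·E[r] = 0.750000, running G = 0.750000
t=1: π = [0.2031, 0.1563, 0.1563, 0.2188, 0.1250, 0.1406], E[r] = 0.3750, γ^t·E[r] = 0.262500, running G = 1.012500
t=2: π = [0.1895, 0.1426, 0.1719, 0.2305, 0.1250, 0.1406], E[r] = 0.4941, γ^t·E[r] = 0.242129, running G = 1.254629
t=3: π = [0.1929, 0.1426, 0.1716, 0.2273, 0.1250, 0.1406], E[r] = 0.4827, γ^t·E[r] = 0.165554, running G = 1.420183
t=4: π = [0.1924, 0.1426, 0.1712, 0.2281, 0.1250, 0.1406], E[r] = 0.4820, γ^t·E[r] = 0.115720, running G = 1.535903
t=5: π = [0.1925, 0.1426, 0.1713, 0.2280, 0.1250, 0.1406], E[r] = 0.4823, γ^t·E[r] = 0.081063, running G = 1.616966
t=6: π = [0.1925, 0.1426, 0.1713, 0.2280, 0.1250, 0.1406], E[r] = 0.4822, γ^t·E[r] = 0.056735, running G = 1.673701

G = 1.6737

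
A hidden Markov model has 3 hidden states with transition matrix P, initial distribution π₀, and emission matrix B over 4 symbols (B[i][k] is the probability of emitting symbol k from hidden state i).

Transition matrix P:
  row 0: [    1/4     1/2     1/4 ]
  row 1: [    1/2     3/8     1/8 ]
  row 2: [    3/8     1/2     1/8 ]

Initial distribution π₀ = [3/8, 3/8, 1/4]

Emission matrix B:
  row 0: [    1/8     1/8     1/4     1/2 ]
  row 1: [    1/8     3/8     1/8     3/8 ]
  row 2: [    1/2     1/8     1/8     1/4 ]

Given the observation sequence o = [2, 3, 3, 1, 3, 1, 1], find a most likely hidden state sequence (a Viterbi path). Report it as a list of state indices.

path = [0, 1, 0, 1, 0, 1, 1]

t=0: δ = [9.375e-02, 4.688e-02, 3.125e-02]  (obs o_0=2)
t=1: δ = [1.172e-02, 1.758e-02, 5.859e-03]  ψ = [0, 0, 0]  (obs o_1=3)
t=2: δ = [4.395e-03, 2.472e-03, 7.324e-04]  ψ = [1, 1, 0]  (obs o_2=3)
t=3: δ = [1.545e-04, 8.240e-04, 1.373e-04]  ψ = [1, 0, 0]  (obs o_3=1)
t=4: δ = [2.060e-04, 1.159e-04, 2.575e-05]  ψ = [1, 1, 1]  (obs o_4=3)
t=5: δ = [7.242e-06, 3.862e-05, 6.437e-06]  ψ = [1, 0, 0]  (obs o_5=1)
t=6: δ = [2.414e-06, 5.431e-06, 6.035e-07]  ψ = [1, 1, 1]  (obs o_6=1)
backtrack: best end state = 1; path = [0, 1, 0, 1, 0, 1, 1]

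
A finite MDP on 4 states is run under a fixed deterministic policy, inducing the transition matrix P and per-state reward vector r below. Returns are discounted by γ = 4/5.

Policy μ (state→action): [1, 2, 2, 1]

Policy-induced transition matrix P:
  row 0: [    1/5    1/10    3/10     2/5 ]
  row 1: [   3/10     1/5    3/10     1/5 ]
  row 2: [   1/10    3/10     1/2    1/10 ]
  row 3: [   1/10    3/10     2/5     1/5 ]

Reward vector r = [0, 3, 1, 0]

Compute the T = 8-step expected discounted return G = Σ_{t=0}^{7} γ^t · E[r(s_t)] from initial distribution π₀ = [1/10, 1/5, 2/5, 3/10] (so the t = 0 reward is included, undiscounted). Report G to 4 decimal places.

t=0: π = [0.1000, 0.2000, 0.4000, 0.3000], E[r] = 1.0000, γ^t·E[r] = 1.000000, running G = 1.000000
t=1: π = [0.1500, 0.2600, 0.4100, 0.1800], E[r] = 1.1900, γ^t·E[r] = 0.952000, running G = 1.952000
t=2: π = [0.1670, 0.2440, 0.4000, 0.1890], E[r] = 1.1320, γ^t·E[r] = 0.724480, running G = 2.676480
t=3: π = [0.1655, 0.2422, 0.3989, 0.1934], E[r] = 1.1255, γ^t·E[r] = 0.576256, running G = 3.252736
t=4: π = [0.1650, 0.2427, 0.3991, 0.1932], E[r] = 1.1272, γ^t·E[r] = 0.461685, running G = 3.714421
t=5: π = [0.1650, 0.2427, 0.3991, 0.1931], E[r] = 1.1273, γ^t·E[r] = 0.369409, running G = 4.083830
t=6: π = [0.1651, 0.2427, 0.3991, 0.1931], E[r] = 1.1273, γ^t·E[r] = 0.295514, running G = 4.379344
t=7: π = [0.1650, 0.2427, 0.3991, 0.1931], E[r] = 1.1273, γ^t·E[r] = 0.236410, running G = 4.615754

G = 4.6158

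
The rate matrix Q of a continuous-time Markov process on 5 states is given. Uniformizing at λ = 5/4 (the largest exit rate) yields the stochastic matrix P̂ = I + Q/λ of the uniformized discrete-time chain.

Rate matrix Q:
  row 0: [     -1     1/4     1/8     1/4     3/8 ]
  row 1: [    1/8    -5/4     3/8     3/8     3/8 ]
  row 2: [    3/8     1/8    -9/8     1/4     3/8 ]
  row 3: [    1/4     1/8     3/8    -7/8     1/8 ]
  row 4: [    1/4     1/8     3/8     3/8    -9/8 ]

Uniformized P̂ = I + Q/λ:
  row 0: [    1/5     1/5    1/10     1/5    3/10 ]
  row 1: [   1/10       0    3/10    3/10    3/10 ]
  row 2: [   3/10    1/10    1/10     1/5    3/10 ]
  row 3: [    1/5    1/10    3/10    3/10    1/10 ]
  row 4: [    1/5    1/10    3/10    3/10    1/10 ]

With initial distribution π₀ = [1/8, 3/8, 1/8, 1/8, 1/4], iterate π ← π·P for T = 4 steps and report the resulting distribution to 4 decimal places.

t=0: π = [0.1250, 0.3750, 0.1250, 0.1250, 0.2500]
t=1: π = [0.1750, 0.0750, 0.2500, 0.2750, 0.2250]
t=2: π = [0.2175, 0.1100, 0.2150, 0.2575, 0.2000]
t=3: π = [0.2105, 0.1108, 0.2135, 0.2568, 0.2085]
t=4: π = [0.2103, 0.1100, 0.2152, 0.2576, 0.2070]

π = [0.2103, 0.1100, 0.2152, 0.2576, 0.2070]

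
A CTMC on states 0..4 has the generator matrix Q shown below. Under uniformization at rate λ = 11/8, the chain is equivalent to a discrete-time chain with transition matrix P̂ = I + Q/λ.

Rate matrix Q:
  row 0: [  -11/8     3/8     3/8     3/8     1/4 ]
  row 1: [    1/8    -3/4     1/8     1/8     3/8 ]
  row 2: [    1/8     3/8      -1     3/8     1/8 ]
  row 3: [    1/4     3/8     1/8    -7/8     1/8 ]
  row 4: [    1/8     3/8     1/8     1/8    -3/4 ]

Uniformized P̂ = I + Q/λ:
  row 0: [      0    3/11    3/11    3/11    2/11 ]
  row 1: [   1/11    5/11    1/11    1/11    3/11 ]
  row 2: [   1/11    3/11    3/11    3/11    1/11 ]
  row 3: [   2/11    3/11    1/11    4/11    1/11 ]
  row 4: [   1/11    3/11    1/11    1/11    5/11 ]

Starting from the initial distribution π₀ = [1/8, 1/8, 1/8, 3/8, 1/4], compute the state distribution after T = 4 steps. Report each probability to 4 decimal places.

t=0: π = [0.1250, 0.1250, 0.1250, 0.3750, 0.2500]
t=1: π = [0.1136, 0.2955, 0.1364, 0.2386, 0.2159]
t=2: π = [0.1023, 0.3264, 0.1364, 0.2014, 0.2335]
t=3: π = [0.0999, 0.3321, 0.1343, 0.1892, 0.2445]
t=4: π = [0.0990, 0.3331, 0.1335, 0.1851, 0.2493]

π = [0.0990, 0.3331, 0.1335, 0.1851, 0.2493]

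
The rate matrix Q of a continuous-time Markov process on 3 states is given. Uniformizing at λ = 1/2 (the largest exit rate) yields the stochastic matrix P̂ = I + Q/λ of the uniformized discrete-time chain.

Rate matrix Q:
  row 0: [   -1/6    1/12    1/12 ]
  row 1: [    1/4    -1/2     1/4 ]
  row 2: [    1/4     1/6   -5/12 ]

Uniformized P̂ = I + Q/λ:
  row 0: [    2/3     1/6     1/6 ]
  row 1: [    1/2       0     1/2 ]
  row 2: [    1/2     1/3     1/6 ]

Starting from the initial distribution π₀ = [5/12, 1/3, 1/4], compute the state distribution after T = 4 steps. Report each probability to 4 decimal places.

π = [0.5999, 0.1762, 0.2239]

t=0: π = [0.4167, 0.3333, 0.2500]
t=1: π = [0.5694, 0.1528, 0.2778]
t=2: π = [0.5949, 0.1875, 0.2176]
t=3: π = [0.5992, 0.1717, 0.2292]
t=4: π = [0.5999, 0.1762, 0.2239]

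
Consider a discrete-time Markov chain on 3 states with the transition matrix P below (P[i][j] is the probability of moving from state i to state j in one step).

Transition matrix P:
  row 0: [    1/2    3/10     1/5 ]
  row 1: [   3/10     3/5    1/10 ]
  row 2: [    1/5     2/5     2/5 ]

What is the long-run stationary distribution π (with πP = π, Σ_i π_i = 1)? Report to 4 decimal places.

π = [0.3509, 0.4561, 0.1930]

Balance equations π_j = Σ_i π_i·P[i][j]:
  π_0 = 1/2·π_0 + 3/10·π_1 + 1/5·π_2
  π_1 = 3/10·π_0 + 3/5·π_1 + 2/5·π_2
  normalize: π_0 + π_1 + π_2 = 1
Solving the linear system gives exactly π = [20/57, 26/57, 11/57].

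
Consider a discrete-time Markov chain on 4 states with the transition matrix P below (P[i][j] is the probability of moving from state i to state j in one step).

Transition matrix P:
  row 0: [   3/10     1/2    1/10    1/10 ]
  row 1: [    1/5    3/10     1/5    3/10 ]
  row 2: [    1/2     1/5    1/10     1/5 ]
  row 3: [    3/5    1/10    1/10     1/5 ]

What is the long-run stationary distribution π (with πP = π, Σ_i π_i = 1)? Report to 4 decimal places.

Balance equations π_j = Σ_i π_i·P[i][j]:
  π_0 = 3/10·π_0 + 1/5·π_1 + 1/2·π_2 + 3/5·π_3
  π_1 = 1/2·π_0 + 3/10·π_1 + 1/5·π_2 + 1/10·π_3
  π_2 = 1/10·π_0 + 1/5·π_1 + 1/10·π_2 + 1/10·π_3
  normalize: π_0 + π_1 + π_2 + π_3 = 1
Solving the linear system gives exactly π = [421/1191, 379/1191, 157/1191, 78/397].

π = [0.3535, 0.3182, 0.1318, 0.1965]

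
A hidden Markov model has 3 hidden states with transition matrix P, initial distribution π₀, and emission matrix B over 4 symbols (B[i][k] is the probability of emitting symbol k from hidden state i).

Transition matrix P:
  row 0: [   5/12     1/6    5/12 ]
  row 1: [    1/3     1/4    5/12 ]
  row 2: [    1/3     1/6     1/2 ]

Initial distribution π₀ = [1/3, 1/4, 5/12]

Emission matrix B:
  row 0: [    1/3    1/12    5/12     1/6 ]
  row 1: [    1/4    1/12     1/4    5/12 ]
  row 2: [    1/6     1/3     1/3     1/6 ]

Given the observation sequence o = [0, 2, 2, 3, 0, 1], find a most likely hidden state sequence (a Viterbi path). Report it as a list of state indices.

t=0: δ = [1.111e-01, 6.250e-02, 6.944e-02]  (obs o_0=0)
t=1: δ = [1.929e-02, 4.630e-03, 1.543e-02]  ψ = [0, 0, 0]  (obs o_1=2)
t=2: δ = [3.349e-03, 8.038e-04, 2.679e-03]  ψ = [0, 0, 0]  (obs o_2=2)
t=3: δ = [2.326e-04, 2.326e-04, 2.326e-04]  ψ = [0, 0, 0]  (obs o_3=3)
t=4: δ = [3.230e-05, 1.454e-05, 1.938e-05]  ψ = [0, 1, 2]  (obs o_4=0)
t=5: δ = [1.122e-06, 4.486e-07, 4.486e-06]  ψ = [0, 0, 0]  (obs o_5=1)
backtrack: best end state = 2; path = [0, 0, 0, 0, 0, 2]

path = [0, 0, 0, 0, 0, 2]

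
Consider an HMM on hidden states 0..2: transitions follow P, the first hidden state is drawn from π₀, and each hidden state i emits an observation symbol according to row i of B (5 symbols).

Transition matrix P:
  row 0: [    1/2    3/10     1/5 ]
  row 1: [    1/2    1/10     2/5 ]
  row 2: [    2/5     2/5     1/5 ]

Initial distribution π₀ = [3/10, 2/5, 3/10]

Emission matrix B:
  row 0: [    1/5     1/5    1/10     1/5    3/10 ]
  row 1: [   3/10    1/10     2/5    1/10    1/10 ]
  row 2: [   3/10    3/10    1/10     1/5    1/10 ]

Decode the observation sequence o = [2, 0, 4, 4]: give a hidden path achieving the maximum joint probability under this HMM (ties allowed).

t=0: δ = [3.000e-02, 1.600e-01, 3.000e-02]  (obs o_0=2)
t=1: δ = [1.600e-02, 4.800e-03, 1.920e-02]  ψ = [1, 1, 1]  (obs o_1=0)
t=2: δ = [2.400e-03, 7.680e-04, 3.840e-04]  ψ = [0, 2, 2]  (obs o_2=4)
t=3: δ = [3.600e-04, 7.200e-05, 4.800e-05]  ψ = [0, 0, 0]  (obs o_3=4)
backtrack: best end state = 0; path = [1, 0, 0, 0]

path = [1, 0, 0, 0]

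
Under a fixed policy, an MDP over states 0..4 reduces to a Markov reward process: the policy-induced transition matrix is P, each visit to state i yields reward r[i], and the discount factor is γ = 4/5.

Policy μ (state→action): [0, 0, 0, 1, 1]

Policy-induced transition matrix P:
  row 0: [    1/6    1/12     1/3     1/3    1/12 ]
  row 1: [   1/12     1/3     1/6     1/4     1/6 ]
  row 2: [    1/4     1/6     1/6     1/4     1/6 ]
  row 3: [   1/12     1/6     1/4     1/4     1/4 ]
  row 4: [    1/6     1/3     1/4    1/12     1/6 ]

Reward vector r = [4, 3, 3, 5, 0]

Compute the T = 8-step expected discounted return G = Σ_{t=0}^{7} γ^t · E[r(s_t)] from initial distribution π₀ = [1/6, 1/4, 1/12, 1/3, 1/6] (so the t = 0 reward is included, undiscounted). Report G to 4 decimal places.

G = 13.0729

t=0: π = [0.1667, 0.2500, 0.0833, 0.3333, 0.1667], E[r] = 3.3333, γ^t·E[r] = 3.333333, running G = 3.333333
t=1: π = [0.1250, 0.2222, 0.2361, 0.2361, 0.1806], E[r] = 3.0556, γ^t·E[r] = 2.444444, running G = 5.777778
t=2: π = [0.1481, 0.2234, 0.2222, 0.2303, 0.1759], E[r] = 3.0810, γ^t·E[r] = 1.971852, running G = 7.749630
t=3: π = [0.1474, 0.2209, 0.2252, 0.2330, 0.1735], E[r] = 3.0929, γ^t·E[r] = 1.583556, running G = 9.333185
t=4: π = [0.1476, 0.2201, 0.2251, 0.2334, 0.1738], E[r] = 3.0929, γ^t·E[r] = 1.266861, running G = 10.600046
t=5: π = [0.1476, 0.2200, 0.2252, 0.2333, 0.1738], E[r] = 3.0929, γ^t·E[r] = 1.013470, running G = 11.613516
t=6: π = [0.1477, 0.2200, 0.2252, 0.2333, 0.1738], E[r] = 3.0929, γ^t·E[r] = 0.810785, running G = 12.424301
t=7: π = [0.1477, 0.2200, 0.2252, 0.2333, 0.1738], E[r] = 3.0929, γ^t·E[r] = 0.648630, running G = 13.072930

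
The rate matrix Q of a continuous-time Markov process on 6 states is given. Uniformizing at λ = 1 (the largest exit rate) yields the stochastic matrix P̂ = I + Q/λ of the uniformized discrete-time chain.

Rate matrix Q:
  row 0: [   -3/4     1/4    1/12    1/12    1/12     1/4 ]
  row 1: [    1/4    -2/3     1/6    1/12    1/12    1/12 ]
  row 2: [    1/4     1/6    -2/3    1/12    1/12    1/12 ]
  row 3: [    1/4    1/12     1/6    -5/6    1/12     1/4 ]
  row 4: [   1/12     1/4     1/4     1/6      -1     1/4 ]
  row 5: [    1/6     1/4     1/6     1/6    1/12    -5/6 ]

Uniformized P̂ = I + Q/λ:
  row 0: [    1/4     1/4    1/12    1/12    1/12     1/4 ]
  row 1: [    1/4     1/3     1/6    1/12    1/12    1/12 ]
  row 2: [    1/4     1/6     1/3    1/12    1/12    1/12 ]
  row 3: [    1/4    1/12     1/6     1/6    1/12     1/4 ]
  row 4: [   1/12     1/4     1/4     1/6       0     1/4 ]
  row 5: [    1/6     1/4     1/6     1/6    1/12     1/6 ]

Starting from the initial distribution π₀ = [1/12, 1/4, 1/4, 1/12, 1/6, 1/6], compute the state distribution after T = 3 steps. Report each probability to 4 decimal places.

t=0: π = [0.0833, 0.2500, 0.2500, 0.0833, 0.1667, 0.1667]
t=1: π = [0.2083, 0.2361, 0.2153, 0.1181, 0.0694, 0.1528]
t=2: π = [0.2257, 0.2321, 0.1910, 0.1117, 0.0775, 0.1620]
t=3: π = [0.2236, 0.2348, 0.1861, 0.1126, 0.0769, 0.1660]

π = [0.2236, 0.2348, 0.1861, 0.1126, 0.0769, 0.1660]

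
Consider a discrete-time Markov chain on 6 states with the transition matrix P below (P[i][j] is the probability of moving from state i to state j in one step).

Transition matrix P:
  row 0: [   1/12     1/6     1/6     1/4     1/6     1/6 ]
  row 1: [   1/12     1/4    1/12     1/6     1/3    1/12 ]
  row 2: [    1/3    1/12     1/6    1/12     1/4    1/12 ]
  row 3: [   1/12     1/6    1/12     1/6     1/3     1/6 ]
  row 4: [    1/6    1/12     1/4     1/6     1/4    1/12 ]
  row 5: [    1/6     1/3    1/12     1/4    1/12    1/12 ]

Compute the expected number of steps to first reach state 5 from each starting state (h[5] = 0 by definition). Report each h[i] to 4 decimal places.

First-step conditioning: h[5] = 0; for i ≠ 5, h[i] = 1 + Σ_k P[i][k]·h[k].
  h[0] = 1 + 1/12·h[0] + 1/6·h[1] + 1/6·h[2] + 1/4·h[3] + 1/6·h[4]
  h[1] = 1 + 1/12·h[0] + 1/4·h[1] + 1/12·h[2] + 1/6·h[3] + 1/3·h[4]
  h[2] = 1 + 1/3·h[0] + 1/12·h[1] + 1/6·h[2] + 1/12·h[3] + 1/4·h[4]
  h[3] = 1 + 1/12·h[0] + 1/6·h[1] + 1/12·h[2] + 1/6·h[3] + 1/3·h[4]
  h[4] = 1 + 1/6·h[0] + 1/12·h[1] + 1/4·h[2] + 1/6·h[3] + 1/4·h[4]
Solving the 5×5 linear system over states ≠ 5 gives exactly h = [2708/325, 2976/325, 2928/325, 2728/325, 2948/325, 0] (h[5] = 0 is the target).

h = [8.3323, 9.1569, 9.0092, 8.3938, 9.0708, 0.0000]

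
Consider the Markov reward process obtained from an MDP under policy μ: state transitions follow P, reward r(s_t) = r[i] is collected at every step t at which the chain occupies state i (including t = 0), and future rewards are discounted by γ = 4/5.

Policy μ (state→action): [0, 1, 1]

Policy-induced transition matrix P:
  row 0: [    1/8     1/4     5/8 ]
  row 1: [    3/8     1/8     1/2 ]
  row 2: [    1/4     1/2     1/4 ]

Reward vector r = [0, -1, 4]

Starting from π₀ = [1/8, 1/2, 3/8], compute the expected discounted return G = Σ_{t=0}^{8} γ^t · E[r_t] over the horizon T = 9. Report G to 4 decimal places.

t=0: π = [0.1250, 0.5000, 0.3750], E[r] = 1.0000, γ^t·E[r] = 1.000000, running G = 1.000000
t=1: π = [0.2969, 0.2813, 0.4219], E[r] = 1.4063, γ^t·E[r] = 1.125000, running G = 2.125000
t=2: π = [0.2480, 0.3203, 0.4316], E[r] = 1.4063, γ^t·E[r] = 0.900000, running G = 3.025000
t=3: π = [0.2590, 0.3179, 0.4231], E[r] = 1.3745, γ^t·E[r] = 0.703750, running G = 3.728750
t=4: π = [0.2574, 0.3160, 0.4266], E[r] = 1.3904, γ^t·E[r] = 0.569500, running G = 4.298250
t=5: π = [0.2573, 0.3171, 0.4255], E[r] = 1.3849, γ^t·E[r] = 0.453813, running G = 4.752063
t=6: π = [0.2575, 0.3167, 0.4258], E[r] = 1.3864, γ^t·E[r] = 0.363440, running G = 5.115503
t=7: π = [0.2574, 0.3169, 0.4257], E[r] = 1.3861, γ^t·E[r] = 0.290685, running G = 5.406188
t=8: π = [0.2574, 0.3168, 0.4257], E[r] = 1.3861, γ^t·E[r] = 0.232555, running G = 5.638743

G = 5.6387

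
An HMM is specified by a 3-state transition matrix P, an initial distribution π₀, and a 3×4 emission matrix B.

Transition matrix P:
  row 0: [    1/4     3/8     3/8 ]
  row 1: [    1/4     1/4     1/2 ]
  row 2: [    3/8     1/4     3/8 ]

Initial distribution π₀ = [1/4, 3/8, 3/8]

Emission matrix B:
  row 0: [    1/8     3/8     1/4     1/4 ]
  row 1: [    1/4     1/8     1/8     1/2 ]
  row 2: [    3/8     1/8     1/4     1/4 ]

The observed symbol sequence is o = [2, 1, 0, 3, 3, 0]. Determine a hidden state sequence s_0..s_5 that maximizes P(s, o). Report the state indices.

t=0: δ = [6.250e-02, 4.688e-02, 9.375e-02]  (obs o_0=2)
t=1: δ = [1.318e-02, 2.930e-03, 4.395e-03]  ψ = [2, 0, 2]  (obs o_1=1)
t=2: δ = [4.120e-04, 1.236e-03, 1.854e-03]  ψ = [0, 0, 0]  (obs o_2=0)
t=3: δ = [1.738e-04, 2.317e-04, 1.738e-04]  ψ = [2, 2, 2]  (obs o_3=3)
t=4: δ = [1.629e-05, 3.259e-05, 2.897e-05]  ψ = [2, 0, 1]  (obs o_4=3)
t=5: δ = [1.358e-06, 2.037e-06, 6.110e-06]  ψ = [2, 1, 1]  (obs o_5=0)
backtrack: best end state = 2; path = [2, 0, 2, 0, 1, 2]

path = [2, 0, 2, 0, 1, 2]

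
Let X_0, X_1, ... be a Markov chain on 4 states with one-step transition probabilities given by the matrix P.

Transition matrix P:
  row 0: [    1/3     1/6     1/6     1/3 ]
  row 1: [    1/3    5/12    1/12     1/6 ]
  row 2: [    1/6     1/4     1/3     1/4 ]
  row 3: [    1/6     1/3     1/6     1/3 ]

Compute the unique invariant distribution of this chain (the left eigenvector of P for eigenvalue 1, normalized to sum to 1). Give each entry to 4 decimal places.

π = [0.2602, 0.3009, 0.1699, 0.2690]

Balance equations π_j = Σ_i π_i·P[i][j]:
  π_0 = 1/3·π_0 + 1/3·π_1 + 1/6·π_2 + 1/6·π_3
  π_1 = 1/6·π_0 + 5/12·π_1 + 1/4·π_2 + 1/3·π_3
  π_2 = 1/6·π_0 + 1/12·π_1 + 1/3·π_2 + 1/6·π_3
  normalize: π_0 + π_1 + π_2 + π_3 = 1
Solving the linear system gives exactly π = [147/565, 34/113, 96/565, 152/565].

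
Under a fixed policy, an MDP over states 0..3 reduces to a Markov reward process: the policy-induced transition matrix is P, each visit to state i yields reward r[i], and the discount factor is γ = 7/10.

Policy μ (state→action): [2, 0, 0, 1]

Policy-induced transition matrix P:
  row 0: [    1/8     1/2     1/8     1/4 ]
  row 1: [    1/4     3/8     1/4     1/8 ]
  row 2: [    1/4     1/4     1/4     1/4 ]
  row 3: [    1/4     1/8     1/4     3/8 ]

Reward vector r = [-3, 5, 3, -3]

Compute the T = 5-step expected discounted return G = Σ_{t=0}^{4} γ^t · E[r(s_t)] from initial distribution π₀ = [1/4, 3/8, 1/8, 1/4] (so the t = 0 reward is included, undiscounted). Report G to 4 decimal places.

G = 2.3297

t=0: π = [0.2500, 0.3750, 0.1250, 0.2500], E[r] = 0.7500, γ^t·E[r] = 0.750000, running G = 0.750000
t=1: π = [0.2188, 0.3281, 0.2188, 0.2344], E[r] = 0.9375, γ^t·E[r] = 0.656250, running G = 1.406250
t=2: π = [0.2227, 0.3164, 0.2227, 0.2383], E[r] = 0.8672, γ^t·E[r] = 0.424922, running G = 1.831172
t=3: π = [0.2222, 0.3154, 0.2222, 0.2402], E[r] = 0.8564, γ^t·E[r] = 0.293761, running G = 2.124933
t=4: π = [0.2222, 0.3149, 0.2222, 0.2406], E[r] = 0.8529, γ^t·E[r] = 0.204783, running G = 2.329715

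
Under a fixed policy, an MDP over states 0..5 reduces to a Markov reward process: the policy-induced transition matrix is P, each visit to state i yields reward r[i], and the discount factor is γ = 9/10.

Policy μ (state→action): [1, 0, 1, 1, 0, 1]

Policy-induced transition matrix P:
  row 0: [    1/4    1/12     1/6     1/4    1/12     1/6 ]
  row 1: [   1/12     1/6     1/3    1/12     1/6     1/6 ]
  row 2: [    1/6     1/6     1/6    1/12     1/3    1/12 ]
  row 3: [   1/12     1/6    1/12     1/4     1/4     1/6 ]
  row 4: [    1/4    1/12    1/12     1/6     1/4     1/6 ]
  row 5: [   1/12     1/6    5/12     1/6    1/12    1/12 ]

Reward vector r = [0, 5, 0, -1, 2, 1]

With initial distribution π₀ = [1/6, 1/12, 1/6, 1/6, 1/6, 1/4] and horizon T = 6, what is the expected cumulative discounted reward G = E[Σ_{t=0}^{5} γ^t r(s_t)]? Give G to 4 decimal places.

G = 4.7365

t=0: π = [0.1667, 0.0833, 0.1667, 0.1667, 0.1667, 0.2500], E[r] = 0.8333, γ^t·E[r] = 0.833333, running G = 0.833333
t=1: π = [0.1528, 0.1389, 0.2153, 0.1736, 0.1875, 0.1319], E[r] = 1.0278, γ^t·E[r] = 0.925000, running G = 1.758333
t=2: π = [0.1580, 0.1383, 0.1927, 0.1644, 0.2089, 0.1377], E[r] = 1.0828, γ^t·E[r] = 0.877031, running G = 2.635365
t=3: π = [0.1605, 0.1361, 0.1930, 0.1659, 0.2052, 0.1391], E[r] = 1.0641, γ^t·E[r] = 0.775758, running G = 3.411122
t=4: π = [0.1604, 0.1362, 0.1932, 0.1664, 0.2048, 0.1390], E[r] = 1.0631, γ^t·E[r] = 0.697475, running G = 4.108598
t=5: π = [0.1603, 0.1362, 0.1932, 0.1665, 0.2049, 0.1390], E[r] = 1.0634, γ^t·E[r] = 0.627936, running G = 4.736534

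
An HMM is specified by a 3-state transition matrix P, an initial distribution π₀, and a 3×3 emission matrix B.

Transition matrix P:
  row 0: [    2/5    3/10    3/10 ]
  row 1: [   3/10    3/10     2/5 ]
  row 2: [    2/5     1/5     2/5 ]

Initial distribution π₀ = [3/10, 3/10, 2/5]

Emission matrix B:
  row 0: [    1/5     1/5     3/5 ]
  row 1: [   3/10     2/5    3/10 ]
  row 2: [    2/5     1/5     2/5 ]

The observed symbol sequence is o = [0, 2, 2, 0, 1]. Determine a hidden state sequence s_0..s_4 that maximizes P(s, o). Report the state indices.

path = [2, 0, 0, 1, 1]

t=0: δ = [6.000e-02, 9.000e-02, 1.600e-01]  (obs o_0=0)
t=1: δ = [3.840e-02, 9.600e-03, 2.560e-02]  ψ = [2, 2, 2]  (obs o_1=2)
t=2: δ = [9.216e-03, 3.456e-03, 4.608e-03]  ψ = [0, 0, 0]  (obs o_2=2)
t=3: δ = [7.373e-04, 8.294e-04, 1.106e-03]  ψ = [0, 0, 0]  (obs o_3=0)
t=4: δ = [8.847e-05, 9.953e-05, 8.847e-05]  ψ = [2, 1, 2]  (obs o_4=1)
backtrack: best end state = 1; path = [2, 0, 0, 1, 1]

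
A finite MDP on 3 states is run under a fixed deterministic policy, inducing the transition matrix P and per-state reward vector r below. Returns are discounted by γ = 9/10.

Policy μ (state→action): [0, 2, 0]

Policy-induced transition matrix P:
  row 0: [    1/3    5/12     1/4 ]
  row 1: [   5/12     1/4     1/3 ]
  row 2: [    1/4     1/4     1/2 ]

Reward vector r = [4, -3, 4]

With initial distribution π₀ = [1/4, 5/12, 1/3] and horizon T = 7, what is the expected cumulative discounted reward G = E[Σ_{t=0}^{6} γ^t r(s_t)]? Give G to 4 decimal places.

t=0: π = [0.2500, 0.4167, 0.3333], E[r] = 1.0833, γ^t·E[r] = 1.083333, running G = 1.083333
t=1: π = [0.3403, 0.2917, 0.3681], E[r] = 1.9583, γ^t·E[r] = 1.762500, running G = 2.845833
t=2: π = [0.3270, 0.3067, 0.3663], E[r] = 1.8530, γ^t·E[r] = 1.500938, running G = 4.346771
t=3: π = [0.3284, 0.3045, 0.3671], E[r] = 1.8685, γ^t·E[r] = 1.362164, running G = 5.708935
t=4: π = [0.3281, 0.3047, 0.3672], E[r] = 1.8669, γ^t·E[r] = 1.224877, running G = 6.933812
t=5: π = [0.3281, 0.3047, 0.3672], E[r] = 1.8672, γ^t·E[r] = 1.102564, running G = 8.036376
t=6: π = [0.3281, 0.3047, 0.3672], E[r] = 1.8672, γ^t·E[r] = 0.992296, running G = 9.028672

G = 9.0287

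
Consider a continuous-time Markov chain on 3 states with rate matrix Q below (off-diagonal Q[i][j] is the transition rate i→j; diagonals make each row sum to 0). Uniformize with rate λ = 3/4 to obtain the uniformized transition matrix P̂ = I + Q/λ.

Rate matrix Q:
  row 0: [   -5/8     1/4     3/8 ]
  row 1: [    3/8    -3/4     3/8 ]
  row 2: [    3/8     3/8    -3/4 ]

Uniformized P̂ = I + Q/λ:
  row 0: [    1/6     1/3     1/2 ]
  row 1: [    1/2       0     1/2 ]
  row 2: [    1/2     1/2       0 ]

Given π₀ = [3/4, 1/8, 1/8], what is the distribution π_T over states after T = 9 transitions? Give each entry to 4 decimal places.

t=0: π = [0.7500, 0.1250, 0.1250]
t=1: π = [0.2500, 0.3125, 0.4375]
t=2: π = [0.4167, 0.3021, 0.2813]
t=3: π = [0.3611, 0.2795, 0.3594]
t=4: π = [0.3796, 0.3001, 0.3203]
t=5: π = [0.3735, 0.2867, 0.3398]
t=6: π = [0.3755, 0.2944, 0.3301]
t=7: π = [0.3748, 0.2902, 0.3350]
t=8: π = [0.3751, 0.2924, 0.3325]
t=9: π = [0.3750, 0.2913, 0.3337]

π = [0.3750, 0.2913, 0.3337]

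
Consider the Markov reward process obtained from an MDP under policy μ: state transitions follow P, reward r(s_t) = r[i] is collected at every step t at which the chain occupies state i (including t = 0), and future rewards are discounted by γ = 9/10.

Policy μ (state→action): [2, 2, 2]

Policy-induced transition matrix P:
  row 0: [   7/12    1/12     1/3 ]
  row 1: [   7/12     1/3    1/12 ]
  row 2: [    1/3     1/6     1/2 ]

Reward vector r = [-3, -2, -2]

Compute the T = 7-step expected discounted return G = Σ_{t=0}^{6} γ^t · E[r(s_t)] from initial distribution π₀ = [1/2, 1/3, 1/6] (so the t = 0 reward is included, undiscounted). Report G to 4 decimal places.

G = -13.0822

t=0: π = [0.5000, 0.3333, 0.1667], E[r] = -2.5000, γ^t·E[r] = -2.500000, running G = -2.500000
t=1: π = [0.5417, 0.1806, 0.2778], E[r] = -2.5417, γ^t·E[r] = -2.287500, running G = -4.787500
t=2: π = [0.5139, 0.1516, 0.3345], E[r] = -2.5139, γ^t·E[r] = -2.036250, running G = -6.823750
t=3: π = [0.4997, 0.1491, 0.3512], E[r] = -2.4997, γ^t·E[r] = -1.822289, running G = -8.646039
t=4: π = [0.4955, 0.1499, 0.3546], E[r] = -2.4955, γ^t·E[r] = -1.637323, running G = -10.283362
t=5: π = [0.4947, 0.1504, 0.3550], E[r] = -2.4947, γ^t·E[r] = -1.473088, running G = -11.756450
t=6: π = [0.4946, 0.1505, 0.3549], E[r] = -2.4946, γ^t·E[r] = -1.325729, running G = -13.082179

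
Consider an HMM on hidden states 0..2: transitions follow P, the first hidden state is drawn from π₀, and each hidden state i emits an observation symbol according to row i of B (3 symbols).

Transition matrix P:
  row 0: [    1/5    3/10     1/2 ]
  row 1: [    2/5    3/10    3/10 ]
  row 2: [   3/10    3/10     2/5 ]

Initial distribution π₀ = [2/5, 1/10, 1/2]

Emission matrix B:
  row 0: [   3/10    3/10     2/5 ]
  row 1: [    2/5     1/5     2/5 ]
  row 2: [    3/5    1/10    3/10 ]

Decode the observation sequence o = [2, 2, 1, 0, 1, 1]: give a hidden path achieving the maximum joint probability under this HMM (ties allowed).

t=0: δ = [1.600e-01, 4.000e-02, 1.500e-01]  (obs o_0=2)
t=1: δ = [1.800e-02, 1.920e-02, 2.400e-02]  ψ = [2, 0, 0]  (obs o_1=2)
t=2: δ = [2.304e-03, 1.440e-03, 9.600e-04]  ψ = [1, 2, 2]  (obs o_2=1)
t=3: δ = [1.728e-04, 2.765e-04, 6.912e-04]  ψ = [1, 0, 0]  (obs o_3=0)
t=4: δ = [6.221e-05, 4.147e-05, 2.765e-05]  ψ = [2, 2, 2]  (obs o_4=1)
t=5: δ = [4.977e-06, 3.732e-06, 3.110e-06]  ψ = [1, 0, 0]  (obs o_5=1)
backtrack: best end state = 0; path = [0, 1, 0, 2, 1, 0]

path = [0, 1, 0, 2, 1, 0]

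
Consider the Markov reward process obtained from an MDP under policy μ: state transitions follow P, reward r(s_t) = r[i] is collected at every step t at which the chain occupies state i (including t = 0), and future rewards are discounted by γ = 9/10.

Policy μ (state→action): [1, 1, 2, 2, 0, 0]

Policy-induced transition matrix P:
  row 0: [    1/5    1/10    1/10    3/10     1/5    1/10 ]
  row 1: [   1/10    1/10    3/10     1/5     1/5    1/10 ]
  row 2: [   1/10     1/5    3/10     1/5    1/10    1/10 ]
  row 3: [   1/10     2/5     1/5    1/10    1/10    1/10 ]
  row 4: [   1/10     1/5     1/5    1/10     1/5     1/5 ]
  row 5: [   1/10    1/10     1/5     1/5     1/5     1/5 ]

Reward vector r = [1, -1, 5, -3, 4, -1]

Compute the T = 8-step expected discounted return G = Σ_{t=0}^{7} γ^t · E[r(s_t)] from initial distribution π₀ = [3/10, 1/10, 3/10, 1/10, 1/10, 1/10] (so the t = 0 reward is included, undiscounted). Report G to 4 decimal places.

t=0: π = [0.3000, 0.1000, 0.3000, 0.1000, 0.1000, 0.1000], E[r] = 1.7000, γ^t·E[r] = 1.700000, running G = 1.700000
t=1: π = [0.1300, 0.1700, 0.2100, 0.2100, 0.1600, 0.1200], E[r] = 0.9000, γ^t·E[r] = 0.810000, running G = 2.510000
t=2: π = [0.1130, 0.2000, 0.2250, 0.1760, 0.1580, 0.1280], E[r] = 1.0140, γ^t·E[r] = 0.821340, running G = 3.331340
t=3: π = [0.1113, 0.1911, 0.2312, 0.1779, 0.1599, 0.1286], E[r] = 1.0535, γ^t·E[r] = 0.768002, running G = 4.099342
t=4: π = [0.1111, 0.1925, 0.2311, 0.1774, 0.1591, 0.1289], E[r] = 1.0496, γ^t·E[r] = 0.688649, running G = 4.787991
t=5: π = [0.1111, 0.1922, 0.2312, 0.1775, 0.1592, 0.1288], E[r] = 1.0505, γ^t·E[r] = 0.620329, running G = 5.408320
t=6: π = [0.1111, 0.1923, 0.2312, 0.1774, 0.1591, 0.1288], E[r] = 1.0504, γ^t·E[r] = 0.558216, running G = 5.966536
t=7: π = [0.1111, 0.1923, 0.2312, 0.1775, 0.1591, 0.1288], E[r] = 1.0504, γ^t·E[r] = 0.502411, running G = 6.468946

G = 6.4689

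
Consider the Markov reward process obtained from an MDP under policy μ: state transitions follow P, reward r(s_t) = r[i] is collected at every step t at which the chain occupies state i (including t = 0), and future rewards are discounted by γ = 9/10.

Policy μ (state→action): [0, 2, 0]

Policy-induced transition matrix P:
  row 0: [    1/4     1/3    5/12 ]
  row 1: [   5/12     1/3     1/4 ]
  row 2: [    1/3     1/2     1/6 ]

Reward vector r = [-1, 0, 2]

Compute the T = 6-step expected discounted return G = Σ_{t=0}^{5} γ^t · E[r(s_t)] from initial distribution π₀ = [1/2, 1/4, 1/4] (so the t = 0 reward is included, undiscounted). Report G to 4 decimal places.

G = 0.9062

t=0: π = [0.5000, 0.2500, 0.2500], E[r] = 0.0000, γ^t·E[r] = 0.000000, running G = 0.000000
t=1: π = [0.3125, 0.3750, 0.3125], E[r] = 0.3125, γ^t·E[r] = 0.281250, running G = 0.281250
t=2: π = [0.3385, 0.3854, 0.2760], E[r] = 0.2135, γ^t·E[r] = 0.172969, running G = 0.454219
t=3: π = [0.3372, 0.3793, 0.2834], E[r] = 0.2296, γ^t·E[r] = 0.167379, running G = 0.621598
t=4: π = [0.3368, 0.3806, 0.2826], E[r] = 0.2283, γ^t·E[r] = 0.149810, running G = 0.771408
t=5: π = [0.3370, 0.3804, 0.2826], E[r] = 0.2282, γ^t·E[r] = 0.134753, running G = 0.906161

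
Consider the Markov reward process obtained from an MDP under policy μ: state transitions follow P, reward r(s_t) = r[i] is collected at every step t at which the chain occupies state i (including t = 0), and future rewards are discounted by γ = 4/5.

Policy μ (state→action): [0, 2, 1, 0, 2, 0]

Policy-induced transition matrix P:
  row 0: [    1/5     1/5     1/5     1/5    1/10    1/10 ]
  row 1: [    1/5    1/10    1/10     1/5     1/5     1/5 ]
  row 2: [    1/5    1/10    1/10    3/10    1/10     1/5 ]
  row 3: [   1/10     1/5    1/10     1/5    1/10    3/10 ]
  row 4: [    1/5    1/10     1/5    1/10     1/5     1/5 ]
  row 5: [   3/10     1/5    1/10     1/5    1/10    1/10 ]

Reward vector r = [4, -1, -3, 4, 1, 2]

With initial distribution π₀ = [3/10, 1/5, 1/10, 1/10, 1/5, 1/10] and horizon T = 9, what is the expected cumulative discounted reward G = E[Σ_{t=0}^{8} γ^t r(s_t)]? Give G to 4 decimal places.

G = 6.5236

t=0: π = [0.3000, 0.2000, 0.1000, 0.1000, 0.2000, 0.1000], E[r] = 1.5000, γ^t·E[r] = 1.500000, running G = 1.500000
t=1: π = [0.2000, 0.1500, 0.1500, 0.1900, 0.1400, 0.1700], E[r] = 1.4400, γ^t·E[r] = 1.152000, running G = 2.652000
t=2: π = [0.1980, 0.1560, 0.1340, 0.2010, 0.1290, 0.1820], E[r] = 1.5310, γ^t·E[r] = 0.979840, running G = 3.631840
t=3: π = [0.1981, 0.1581, 0.1327, 0.2005, 0.1285, 0.1821], E[r] = 1.5309, γ^t·E[r] = 0.783821, running G = 4.415661
t=4: π = [0.1982, 0.1581, 0.1327, 0.2004, 0.1287, 0.1820], E[r] = 1.5310, γ^t·E[r] = 0.627094, running G = 5.042754
t=5: π = [0.1982, 0.1581, 0.1327, 0.2004, 0.1287, 0.1820], E[r] = 1.5309, γ^t·E[r] = 0.501631, running G = 5.544385
t=6: π = [0.1982, 0.1581, 0.1327, 0.2004, 0.1287, 0.1820], E[r] = 1.5309, γ^t·E[r] = 0.401306, running G = 5.945691
t=7: π = [0.1982, 0.1581, 0.1327, 0.2004, 0.1287, 0.1820], E[r] = 1.5309, γ^t·E[r] = 0.321045, running G = 6.266736
t=8: π = [0.1982, 0.1581, 0.1327, 0.2004, 0.1287, 0.1820], E[r] = 1.5309, γ^t·E[r] = 0.256836, running G = 6.523571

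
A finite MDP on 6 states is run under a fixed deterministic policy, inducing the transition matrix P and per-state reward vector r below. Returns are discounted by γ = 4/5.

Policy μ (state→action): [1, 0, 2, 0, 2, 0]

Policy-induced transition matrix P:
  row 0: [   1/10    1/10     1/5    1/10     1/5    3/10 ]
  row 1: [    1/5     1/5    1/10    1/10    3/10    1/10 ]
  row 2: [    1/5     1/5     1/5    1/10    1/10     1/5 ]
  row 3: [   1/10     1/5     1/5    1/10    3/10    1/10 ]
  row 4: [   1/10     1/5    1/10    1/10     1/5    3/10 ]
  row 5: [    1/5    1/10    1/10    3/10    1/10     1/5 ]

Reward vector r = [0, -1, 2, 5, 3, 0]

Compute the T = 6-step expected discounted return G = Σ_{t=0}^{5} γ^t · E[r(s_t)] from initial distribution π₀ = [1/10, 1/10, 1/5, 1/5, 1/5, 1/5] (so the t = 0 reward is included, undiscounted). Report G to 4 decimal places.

G = 5.6891

t=0: π = [0.1000, 0.1000, 0.2000, 0.2000, 0.2000, 0.2000], E[r] = 1.9000, γ^t·E[r] = 1.900000, running G = 1.900000
t=1: π = [0.1500, 0.1700, 0.1500, 0.1400, 0.1900, 0.2000], E[r] = 1.4000, γ^t·E[r] = 1.120000, running G = 3.020000
t=2: π = [0.1520, 0.1650, 0.1440, 0.1400, 0.1960, 0.2030], E[r] = 1.4110, γ^t·E[r] = 0.903040, running G = 3.923040
t=3: π = [0.1512, 0.1645, 0.1436, 0.1406, 0.1958, 0.2043], E[r] = 1.4131, γ^t·E[r] = 0.723507, running G = 4.646547
t=4: π = [0.1512, 0.1645, 0.1435, 0.1409, 0.1957, 0.2042], E[r] = 1.4141, γ^t·E[r] = 0.579211, running G = 5.225758
t=5: π = [0.1512, 0.1645, 0.1436, 0.1408, 0.1958, 0.2042], E[r] = 1.4141, γ^t·E[r] = 0.463384, running G = 5.689142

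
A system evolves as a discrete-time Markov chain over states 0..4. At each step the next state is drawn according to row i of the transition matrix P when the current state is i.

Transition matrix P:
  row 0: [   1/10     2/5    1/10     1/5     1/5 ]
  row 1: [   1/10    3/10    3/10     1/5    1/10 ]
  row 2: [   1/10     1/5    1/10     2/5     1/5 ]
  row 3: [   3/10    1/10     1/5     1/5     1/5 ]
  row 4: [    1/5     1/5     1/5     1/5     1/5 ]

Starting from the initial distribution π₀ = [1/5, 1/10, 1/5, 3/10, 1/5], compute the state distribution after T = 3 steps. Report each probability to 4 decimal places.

π = [0.1646, 0.2334, 0.1880, 0.2374, 0.1766]

t=0: π = [0.2000, 0.1000, 0.2000, 0.3000, 0.2000]
t=1: π = [0.1800, 0.2200, 0.1700, 0.2400, 0.1900]
t=2: π = [0.1670, 0.2340, 0.1870, 0.2340, 0.1780]
t=3: π = [0.1646, 0.2334, 0.1880, 0.2374, 0.1766]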